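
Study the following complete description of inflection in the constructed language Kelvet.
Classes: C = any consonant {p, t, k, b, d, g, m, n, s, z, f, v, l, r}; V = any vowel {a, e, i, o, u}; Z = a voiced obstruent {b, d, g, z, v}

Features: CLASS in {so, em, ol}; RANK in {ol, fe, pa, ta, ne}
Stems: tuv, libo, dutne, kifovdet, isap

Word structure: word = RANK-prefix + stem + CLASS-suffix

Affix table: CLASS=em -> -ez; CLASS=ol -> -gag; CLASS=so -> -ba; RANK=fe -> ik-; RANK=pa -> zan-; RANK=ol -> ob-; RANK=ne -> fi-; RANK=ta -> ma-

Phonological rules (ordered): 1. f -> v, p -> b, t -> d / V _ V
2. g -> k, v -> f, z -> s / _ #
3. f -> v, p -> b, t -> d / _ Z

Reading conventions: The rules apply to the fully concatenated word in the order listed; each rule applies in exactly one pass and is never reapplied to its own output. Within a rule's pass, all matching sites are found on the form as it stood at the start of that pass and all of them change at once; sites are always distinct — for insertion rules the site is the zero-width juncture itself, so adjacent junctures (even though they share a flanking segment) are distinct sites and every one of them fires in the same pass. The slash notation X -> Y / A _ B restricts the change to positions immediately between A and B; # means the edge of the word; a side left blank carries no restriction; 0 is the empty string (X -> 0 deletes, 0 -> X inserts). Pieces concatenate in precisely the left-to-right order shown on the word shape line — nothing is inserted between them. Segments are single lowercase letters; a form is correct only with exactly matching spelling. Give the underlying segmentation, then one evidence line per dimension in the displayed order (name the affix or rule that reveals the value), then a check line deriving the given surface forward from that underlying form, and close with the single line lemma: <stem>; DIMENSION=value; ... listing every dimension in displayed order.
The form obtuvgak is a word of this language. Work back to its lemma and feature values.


underlying: ob-tuv-gag
CLASS=ol - signalled by the affix -gag
RANK=ol - signalled by the affix ob-
check: obtuvgag -> obtuvgag -> obtuvgak -> obtuvgak
lemma: tuv; CLASS=ol; RANK=ol


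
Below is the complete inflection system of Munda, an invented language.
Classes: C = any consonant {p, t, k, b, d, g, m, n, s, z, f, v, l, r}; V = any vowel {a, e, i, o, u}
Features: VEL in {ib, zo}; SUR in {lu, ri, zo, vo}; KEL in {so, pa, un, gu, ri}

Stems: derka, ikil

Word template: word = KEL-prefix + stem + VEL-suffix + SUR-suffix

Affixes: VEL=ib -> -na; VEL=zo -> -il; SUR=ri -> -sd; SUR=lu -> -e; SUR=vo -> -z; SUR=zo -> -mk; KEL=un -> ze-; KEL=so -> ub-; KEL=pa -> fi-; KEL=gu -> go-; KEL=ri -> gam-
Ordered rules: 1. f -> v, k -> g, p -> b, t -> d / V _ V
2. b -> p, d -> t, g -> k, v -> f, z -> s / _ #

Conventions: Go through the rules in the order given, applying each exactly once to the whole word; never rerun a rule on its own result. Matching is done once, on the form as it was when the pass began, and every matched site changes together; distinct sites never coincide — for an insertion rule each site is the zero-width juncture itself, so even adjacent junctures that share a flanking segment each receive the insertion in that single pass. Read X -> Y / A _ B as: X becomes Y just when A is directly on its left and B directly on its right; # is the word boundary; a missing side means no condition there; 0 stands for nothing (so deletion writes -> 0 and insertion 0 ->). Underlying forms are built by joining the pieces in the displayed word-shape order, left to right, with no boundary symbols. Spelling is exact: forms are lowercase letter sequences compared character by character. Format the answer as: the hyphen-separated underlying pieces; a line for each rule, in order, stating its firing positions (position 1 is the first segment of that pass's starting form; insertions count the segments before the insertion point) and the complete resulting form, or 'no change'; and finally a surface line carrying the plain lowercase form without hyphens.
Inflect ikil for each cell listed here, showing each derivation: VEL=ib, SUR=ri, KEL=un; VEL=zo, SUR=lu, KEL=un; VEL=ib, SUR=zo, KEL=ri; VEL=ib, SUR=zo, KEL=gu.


cell VEL=ib, SUR=ri, KEL=un:
underlying: ze-ikil-na-sd
1. f -> v, k -> g, p -> b, t -> d / V _ V: fires at position(s) 4: zeigilnasd
2. b -> p, d -> t, g -> k, v -> f, z -> s / _ #: fires at position(s) 10: zeigilnast
surface: zeigilnast

cell VEL=zo, SUR=lu, KEL=un:
underlying: ze-ikil-il-e
1. f -> v, k -> g, p -> b, t -> d / V _ V: fires at position(s) 4: zeigilile
2. b -> p, d -> t, g -> k, v -> f, z -> s / _ #: no change
surface: zeigilile

cell VEL=ib, SUR=zo, KEL=ri:
underlying: gam-ikil-na-mk
1. f -> v, k -> g, p -> b, t -> d / V _ V: fires at position(s) 5: gamigilnamk
2. b -> p, d -> t, g -> k, v -> f, z -> s / _ #: no change
surface: gamigilnamk

cell VEL=ib, SUR=zo, KEL=gu:
underlying: go-ikil-na-mk
1. f -> v, k -> g, p -> b, t -> d / V _ V: fires at position(s) 4: goigilnamk
2. b -> p, d -> t, g -> k, v -> f, z -> s / _ #: no change
surface: goigilnamk


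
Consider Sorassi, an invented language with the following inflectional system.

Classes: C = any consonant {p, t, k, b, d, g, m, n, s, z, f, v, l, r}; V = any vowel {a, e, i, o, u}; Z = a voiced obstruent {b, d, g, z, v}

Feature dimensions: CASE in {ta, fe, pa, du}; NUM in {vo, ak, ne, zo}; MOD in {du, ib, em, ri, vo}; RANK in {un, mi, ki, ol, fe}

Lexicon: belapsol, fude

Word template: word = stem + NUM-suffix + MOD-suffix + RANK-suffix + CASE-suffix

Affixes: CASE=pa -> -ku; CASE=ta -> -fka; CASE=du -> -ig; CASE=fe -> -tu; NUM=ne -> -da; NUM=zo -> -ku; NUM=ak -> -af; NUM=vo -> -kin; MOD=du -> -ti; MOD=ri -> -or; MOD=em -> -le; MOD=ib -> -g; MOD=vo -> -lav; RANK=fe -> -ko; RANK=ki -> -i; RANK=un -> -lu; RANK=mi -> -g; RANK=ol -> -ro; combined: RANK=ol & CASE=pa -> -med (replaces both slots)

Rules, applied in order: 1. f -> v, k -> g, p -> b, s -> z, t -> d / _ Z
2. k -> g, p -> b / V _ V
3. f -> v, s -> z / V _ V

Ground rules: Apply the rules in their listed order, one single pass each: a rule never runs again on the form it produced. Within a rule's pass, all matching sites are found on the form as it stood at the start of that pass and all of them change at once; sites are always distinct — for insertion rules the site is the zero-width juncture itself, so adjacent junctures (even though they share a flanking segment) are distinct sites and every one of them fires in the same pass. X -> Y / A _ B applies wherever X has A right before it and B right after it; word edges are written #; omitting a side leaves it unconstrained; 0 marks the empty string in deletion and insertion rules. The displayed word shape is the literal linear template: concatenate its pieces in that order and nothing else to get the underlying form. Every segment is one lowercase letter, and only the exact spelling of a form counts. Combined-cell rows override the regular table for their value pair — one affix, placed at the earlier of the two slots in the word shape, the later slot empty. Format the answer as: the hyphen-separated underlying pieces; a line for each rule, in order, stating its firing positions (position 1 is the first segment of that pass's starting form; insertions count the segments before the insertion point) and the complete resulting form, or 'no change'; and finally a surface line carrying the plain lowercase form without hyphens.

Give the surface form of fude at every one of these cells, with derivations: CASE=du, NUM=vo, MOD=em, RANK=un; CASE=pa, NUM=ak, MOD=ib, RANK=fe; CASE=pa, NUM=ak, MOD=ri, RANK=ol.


cell CASE=du, NUM=vo, MOD=em, RANK=un:
underlying: fude-kin-le-lu-ig
1. f -> v, k -> g, p -> b, s -> z, t -> d / _ Z: no change
2. k -> g, p -> b / V _ V: fires at position(s) 5: fudeginleluig
3. f -> v, s -> z / V _ V: no change
surface: fudeginleluig

cell CASE=pa, NUM=ak, MOD=ib, RANK=fe:
underlying: fude-af-g-ko-ku
1. f -> v, k -> g, p -> b, s -> z, t -> d / _ Z: fires at position(s) 6: fudeavgkoku
2. k -> g, p -> b / V _ V: fires at position(s) 10: fudeavgkogu
3. f -> v, s -> z / V _ V: no change
surface: fudeavgkogu

cell CASE=pa, NUM=ak, MOD=ri, RANK=ol:
underlying: fude-af-or-med
1. f -> v, k -> g, p -> b, s -> z, t -> d / _ Z: no change
2. k -> g, p -> b / V _ V: no change
3. f -> v, s -> z / V _ V: fires at position(s) 6: fudeavormed
surface: fudeavormed


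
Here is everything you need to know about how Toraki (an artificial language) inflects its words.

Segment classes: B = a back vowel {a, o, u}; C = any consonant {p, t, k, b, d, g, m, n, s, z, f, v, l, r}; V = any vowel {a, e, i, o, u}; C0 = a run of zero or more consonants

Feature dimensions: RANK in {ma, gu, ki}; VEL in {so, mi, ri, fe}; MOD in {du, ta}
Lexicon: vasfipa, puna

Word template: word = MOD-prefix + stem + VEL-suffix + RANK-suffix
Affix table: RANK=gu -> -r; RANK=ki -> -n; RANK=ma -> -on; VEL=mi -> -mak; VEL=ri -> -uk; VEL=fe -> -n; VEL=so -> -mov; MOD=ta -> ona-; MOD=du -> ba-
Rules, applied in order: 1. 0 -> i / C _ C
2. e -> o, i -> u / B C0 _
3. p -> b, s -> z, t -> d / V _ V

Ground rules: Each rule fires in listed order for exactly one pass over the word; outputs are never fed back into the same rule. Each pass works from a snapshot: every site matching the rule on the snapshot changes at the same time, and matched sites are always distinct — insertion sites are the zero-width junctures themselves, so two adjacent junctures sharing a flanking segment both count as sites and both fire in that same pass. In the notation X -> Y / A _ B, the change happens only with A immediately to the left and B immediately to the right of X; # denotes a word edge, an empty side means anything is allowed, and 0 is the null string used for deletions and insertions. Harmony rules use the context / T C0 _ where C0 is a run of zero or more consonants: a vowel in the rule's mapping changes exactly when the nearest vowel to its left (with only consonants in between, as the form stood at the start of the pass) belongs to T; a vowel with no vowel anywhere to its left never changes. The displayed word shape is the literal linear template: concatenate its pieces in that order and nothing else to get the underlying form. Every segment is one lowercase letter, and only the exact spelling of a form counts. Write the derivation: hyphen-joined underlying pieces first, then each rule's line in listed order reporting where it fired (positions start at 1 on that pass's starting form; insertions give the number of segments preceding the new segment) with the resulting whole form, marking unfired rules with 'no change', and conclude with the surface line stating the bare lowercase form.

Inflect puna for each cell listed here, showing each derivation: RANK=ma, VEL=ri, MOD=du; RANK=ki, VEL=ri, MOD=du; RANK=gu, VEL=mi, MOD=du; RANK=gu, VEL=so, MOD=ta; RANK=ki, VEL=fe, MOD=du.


cell RANK=ma, VEL=ri, MOD=du:
underlying: ba-puna-uk-on
1. 0 -> i / C _ C: no change
2. e -> o, i -> u / B C0 _: no change
3. p -> b, s -> z, t -> d / V _ V: fires at position(s) 3: babunaukon
surface: babunaukon

cell RANK=ki, VEL=ri, MOD=du:
underlying: ba-puna-uk-n
1. 0 -> i / C _ C: inserts after position(s) 8: bapunaukin
2. e -> o, i -> u / B C0 _: fires at position(s) 9: bapunaukun
3. p -> b, s -> z, t -> d / V _ V: fires at position(s) 3: babunaukun
surface: babunaukun

cell RANK=gu, VEL=mi, MOD=du:
underlying: ba-puna-mak-r
1. 0 -> i / C _ C: inserts after position(s) 9: bapunamakir
2. e -> o, i -> u / B C0 _: fires at position(s) 10: bapunamakur
3. p -> b, s -> z, t -> d / V _ V: fires at position(s) 3: babunamakur
surface: babunamakur

cell RANK=gu, VEL=so, MOD=ta:
underlying: ona-puna-mov-r
1. 0 -> i / C _ C: inserts after position(s) 10: onapunamovir
2. e -> o, i -> u / B C0 _: fires at position(s) 11: onapunamovur
3. p -> b, s -> z, t -> d / V _ V: fires at position(s) 4: onabunamovur
surface: onabunamovur

cell RANK=ki, VEL=fe, MOD=du:
underlying: ba-puna-n-n
1. 0 -> i / C _ C: inserts after position(s) 7: bapunanin
2. e -> o, i -> u / B C0 _: fires at position(s) 8: bapunanun
3. p -> b, s -> z, t -> d / V _ V: fires at position(s) 3: babunanun
surface: babunanun


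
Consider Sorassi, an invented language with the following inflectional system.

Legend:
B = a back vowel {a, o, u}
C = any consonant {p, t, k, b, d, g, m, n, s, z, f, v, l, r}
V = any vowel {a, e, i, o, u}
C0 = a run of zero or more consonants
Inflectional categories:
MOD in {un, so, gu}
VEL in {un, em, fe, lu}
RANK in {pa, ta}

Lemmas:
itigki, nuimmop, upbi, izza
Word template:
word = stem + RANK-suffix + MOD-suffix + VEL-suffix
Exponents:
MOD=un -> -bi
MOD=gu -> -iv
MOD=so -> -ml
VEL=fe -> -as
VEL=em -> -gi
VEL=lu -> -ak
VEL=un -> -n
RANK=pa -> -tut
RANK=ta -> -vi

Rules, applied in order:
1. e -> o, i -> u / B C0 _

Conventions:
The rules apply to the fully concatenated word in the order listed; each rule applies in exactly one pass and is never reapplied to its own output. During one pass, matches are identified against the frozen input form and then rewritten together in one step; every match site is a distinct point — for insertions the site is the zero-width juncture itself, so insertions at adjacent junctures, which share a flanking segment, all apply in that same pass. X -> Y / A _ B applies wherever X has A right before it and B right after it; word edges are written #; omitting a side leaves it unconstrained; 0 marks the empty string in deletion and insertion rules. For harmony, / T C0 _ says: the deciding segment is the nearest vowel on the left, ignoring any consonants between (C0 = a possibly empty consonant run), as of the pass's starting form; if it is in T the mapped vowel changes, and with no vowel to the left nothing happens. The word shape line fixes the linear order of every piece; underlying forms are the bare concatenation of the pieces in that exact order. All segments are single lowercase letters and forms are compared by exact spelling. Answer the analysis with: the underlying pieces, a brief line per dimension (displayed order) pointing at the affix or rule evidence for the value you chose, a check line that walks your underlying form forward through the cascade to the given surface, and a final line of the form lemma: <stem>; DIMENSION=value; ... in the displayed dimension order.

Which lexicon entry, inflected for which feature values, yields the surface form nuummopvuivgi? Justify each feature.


underlying: nuimmop-vi-iv-gi
MOD=gu - signalled by the affix -iv
VEL=em - signalled by the affix -gi
RANK=ta - signalled by the affix -vi
check: nuimmopviivgi -> nuummopvuivgi
lemma: nuimmop; MOD=gu; VEL=em; RANK=ta


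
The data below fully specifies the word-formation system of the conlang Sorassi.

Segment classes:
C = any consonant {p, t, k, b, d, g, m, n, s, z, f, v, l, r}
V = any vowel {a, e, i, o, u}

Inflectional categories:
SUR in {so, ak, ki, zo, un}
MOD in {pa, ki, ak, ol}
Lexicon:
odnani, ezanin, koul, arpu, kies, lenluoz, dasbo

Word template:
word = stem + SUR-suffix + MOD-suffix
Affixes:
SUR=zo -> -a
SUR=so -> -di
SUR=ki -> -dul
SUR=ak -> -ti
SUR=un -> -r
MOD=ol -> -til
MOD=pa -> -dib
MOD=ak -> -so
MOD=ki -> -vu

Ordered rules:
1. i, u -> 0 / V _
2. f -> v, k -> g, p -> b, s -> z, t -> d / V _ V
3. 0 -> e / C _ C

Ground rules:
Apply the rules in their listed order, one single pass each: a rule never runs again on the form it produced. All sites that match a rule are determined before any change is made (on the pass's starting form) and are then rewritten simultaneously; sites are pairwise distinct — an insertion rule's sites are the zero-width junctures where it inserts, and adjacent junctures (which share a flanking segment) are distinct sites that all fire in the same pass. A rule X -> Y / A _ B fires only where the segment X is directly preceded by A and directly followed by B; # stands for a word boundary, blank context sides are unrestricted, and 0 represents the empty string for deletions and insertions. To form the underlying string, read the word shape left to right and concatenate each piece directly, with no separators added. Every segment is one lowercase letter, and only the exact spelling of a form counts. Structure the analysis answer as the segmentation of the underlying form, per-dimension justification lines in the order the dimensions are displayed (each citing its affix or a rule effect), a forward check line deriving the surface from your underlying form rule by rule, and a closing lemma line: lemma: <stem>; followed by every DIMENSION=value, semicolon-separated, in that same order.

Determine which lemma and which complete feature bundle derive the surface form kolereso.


underlying: koul-r-so
SUR=un - signalled by the affix -r
MOD=ak - signalled by the affix -so
check: koulrso -> kolrso -> kolrso -> kolereso
lemma: koul; SUR=un; MOD=ak


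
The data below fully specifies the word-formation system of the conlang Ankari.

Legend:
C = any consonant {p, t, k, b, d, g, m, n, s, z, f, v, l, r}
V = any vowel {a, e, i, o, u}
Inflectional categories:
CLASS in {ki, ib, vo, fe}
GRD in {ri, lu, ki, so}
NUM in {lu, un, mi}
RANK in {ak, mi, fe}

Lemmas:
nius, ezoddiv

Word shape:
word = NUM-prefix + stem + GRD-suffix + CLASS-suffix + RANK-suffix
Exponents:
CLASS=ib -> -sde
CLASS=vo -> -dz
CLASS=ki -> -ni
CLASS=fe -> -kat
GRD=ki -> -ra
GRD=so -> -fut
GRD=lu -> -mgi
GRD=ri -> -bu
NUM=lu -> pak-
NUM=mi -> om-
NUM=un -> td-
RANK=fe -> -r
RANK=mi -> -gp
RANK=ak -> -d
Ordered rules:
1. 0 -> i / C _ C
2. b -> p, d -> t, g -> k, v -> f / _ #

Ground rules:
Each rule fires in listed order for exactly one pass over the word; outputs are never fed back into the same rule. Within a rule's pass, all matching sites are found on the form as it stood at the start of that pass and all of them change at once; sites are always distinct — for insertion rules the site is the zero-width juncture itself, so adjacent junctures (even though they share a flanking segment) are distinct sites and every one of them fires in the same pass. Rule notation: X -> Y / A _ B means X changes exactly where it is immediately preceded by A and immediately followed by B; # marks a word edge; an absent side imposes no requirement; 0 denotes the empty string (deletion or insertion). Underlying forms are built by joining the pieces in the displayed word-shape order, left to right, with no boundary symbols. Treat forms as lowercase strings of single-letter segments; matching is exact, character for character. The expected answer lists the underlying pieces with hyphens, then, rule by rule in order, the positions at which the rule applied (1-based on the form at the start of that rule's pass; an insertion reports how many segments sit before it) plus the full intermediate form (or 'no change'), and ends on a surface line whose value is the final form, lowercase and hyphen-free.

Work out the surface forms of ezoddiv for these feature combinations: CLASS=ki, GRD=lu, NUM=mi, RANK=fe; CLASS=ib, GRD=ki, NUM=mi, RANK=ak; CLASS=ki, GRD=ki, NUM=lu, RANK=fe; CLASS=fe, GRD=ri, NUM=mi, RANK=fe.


cell CLASS=ki, GRD=lu, NUM=mi, RANK=fe:
underlying: om-ezoddiv-mgi-ni-r
1. 0 -> i / C _ C: inserts after position(s) 6, 9, 10: omezodidivimiginir
2. b -> p, d -> t, g -> k, v -> f / _ #: no change
surface: omezodidivimiginir

cell CLASS=ib, GRD=ki, NUM=mi, RANK=ak:
underlying: om-ezoddiv-ra-sde-d
1. 0 -> i / C _ C: inserts after position(s) 6, 9, 12: omezodidivirasided
2. b -> p, d -> t, g -> k, v -> f / _ #: fires at position(s) 18: omezodidivirasidet
surface: omezodidivirasidet

cell CLASS=ki, GRD=ki, NUM=lu, RANK=fe:
underlying: pak-ezoddiv-ra-ni-r
1. 0 -> i / C _ C: inserts after position(s) 7, 10: pakezodidiviranir
2. b -> p, d -> t, g -> k, v -> f / _ #: no change
surface: pakezodidiviranir

cell CLASS=fe, GRD=ri, NUM=mi, RANK=fe:
underlying: om-ezoddiv-bu-kat-r
1. 0 -> i / C _ C: inserts after position(s) 6, 9, 14: omezodidivibukatir
2. b -> p, d -> t, g -> k, v -> f / _ #: no change
surface: omezodidivibukatir


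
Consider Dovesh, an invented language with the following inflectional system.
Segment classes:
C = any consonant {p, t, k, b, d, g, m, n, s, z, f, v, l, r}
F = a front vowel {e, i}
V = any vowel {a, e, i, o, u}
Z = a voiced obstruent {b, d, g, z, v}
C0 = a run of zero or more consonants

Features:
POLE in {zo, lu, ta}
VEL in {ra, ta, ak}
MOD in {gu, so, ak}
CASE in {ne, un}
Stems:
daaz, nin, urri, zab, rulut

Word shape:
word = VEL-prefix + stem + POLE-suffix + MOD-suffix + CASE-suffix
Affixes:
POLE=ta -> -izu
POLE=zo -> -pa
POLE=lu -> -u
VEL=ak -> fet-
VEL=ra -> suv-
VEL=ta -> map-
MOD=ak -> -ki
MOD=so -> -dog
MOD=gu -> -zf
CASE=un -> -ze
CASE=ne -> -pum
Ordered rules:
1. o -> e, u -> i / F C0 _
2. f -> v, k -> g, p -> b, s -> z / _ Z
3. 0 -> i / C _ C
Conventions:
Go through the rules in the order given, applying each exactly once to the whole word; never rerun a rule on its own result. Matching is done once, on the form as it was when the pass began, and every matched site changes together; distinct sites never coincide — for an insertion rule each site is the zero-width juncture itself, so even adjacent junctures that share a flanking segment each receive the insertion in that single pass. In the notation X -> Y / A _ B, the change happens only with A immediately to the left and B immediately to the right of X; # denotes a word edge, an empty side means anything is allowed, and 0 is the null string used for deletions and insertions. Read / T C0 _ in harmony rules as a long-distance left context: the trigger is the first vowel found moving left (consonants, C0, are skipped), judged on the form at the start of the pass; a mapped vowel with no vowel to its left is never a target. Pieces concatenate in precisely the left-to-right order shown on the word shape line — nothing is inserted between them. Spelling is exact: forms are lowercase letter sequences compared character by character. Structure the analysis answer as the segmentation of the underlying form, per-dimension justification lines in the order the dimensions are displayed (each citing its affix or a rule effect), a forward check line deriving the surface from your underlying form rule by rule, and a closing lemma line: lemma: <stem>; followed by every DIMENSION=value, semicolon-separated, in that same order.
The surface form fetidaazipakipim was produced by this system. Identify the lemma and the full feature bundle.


underlying: fet-daaz-pa-ki-pum
POLE=zo - signalled by the affix -pa
VEL=ak - signalled by the affix fet-
MOD=ak - signalled by the affix -ki
CASE=ne - signalled by the affix -pum
check: fetdaazpakipum -> fetdaazpakipim -> fetdaazpakipim -> fetidaazipakipim
lemma: daaz; POLE=zo; VEL=ak; MOD=ak; CASE=ne


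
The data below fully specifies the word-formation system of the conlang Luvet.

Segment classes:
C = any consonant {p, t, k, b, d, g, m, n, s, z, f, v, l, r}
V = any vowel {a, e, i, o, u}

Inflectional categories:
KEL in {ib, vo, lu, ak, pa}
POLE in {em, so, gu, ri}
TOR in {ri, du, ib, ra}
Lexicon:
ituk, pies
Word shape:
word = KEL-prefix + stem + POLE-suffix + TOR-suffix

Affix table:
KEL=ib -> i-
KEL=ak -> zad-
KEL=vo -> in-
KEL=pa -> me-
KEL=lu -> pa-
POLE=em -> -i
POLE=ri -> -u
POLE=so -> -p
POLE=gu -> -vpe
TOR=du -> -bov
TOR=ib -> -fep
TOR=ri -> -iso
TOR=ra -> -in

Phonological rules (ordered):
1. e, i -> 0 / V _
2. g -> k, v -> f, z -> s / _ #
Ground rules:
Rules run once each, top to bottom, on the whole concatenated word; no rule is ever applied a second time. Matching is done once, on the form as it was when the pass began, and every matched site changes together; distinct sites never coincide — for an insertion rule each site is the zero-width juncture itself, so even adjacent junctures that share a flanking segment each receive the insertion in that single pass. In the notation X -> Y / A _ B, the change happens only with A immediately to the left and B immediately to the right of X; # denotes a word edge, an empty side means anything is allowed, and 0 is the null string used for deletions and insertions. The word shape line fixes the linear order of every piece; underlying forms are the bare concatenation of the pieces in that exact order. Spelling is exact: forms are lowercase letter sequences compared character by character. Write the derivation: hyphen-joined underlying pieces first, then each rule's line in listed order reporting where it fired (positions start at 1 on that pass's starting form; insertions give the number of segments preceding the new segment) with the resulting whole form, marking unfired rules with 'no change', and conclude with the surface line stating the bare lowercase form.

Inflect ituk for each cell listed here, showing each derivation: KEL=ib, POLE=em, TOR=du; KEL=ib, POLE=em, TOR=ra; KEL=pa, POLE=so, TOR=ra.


cell KEL=ib, POLE=em, TOR=du:
underlying: i-ituk-i-bov
1. e, i -> 0 / V _: fires at position(s) 2: itukibov
2. g -> k, v -> f, z -> s / _ #: fires at position(s) 8: itukibof
surface: itukibof

cell KEL=ib, POLE=em, TOR=ra:
underlying: i-ituk-i-in
1. e, i -> 0 / V _: fires at position(s) 2, 7: itukin
2. g -> k, v -> f, z -> s / _ #: no change
surface: itukin

cell KEL=pa, POLE=so, TOR=ra:
underlying: me-ituk-p-in
1. e, i -> 0 / V _: fires at position(s) 3: metukpin
2. g -> k, v -> f, z -> s / _ #: no change
surface: metukpin


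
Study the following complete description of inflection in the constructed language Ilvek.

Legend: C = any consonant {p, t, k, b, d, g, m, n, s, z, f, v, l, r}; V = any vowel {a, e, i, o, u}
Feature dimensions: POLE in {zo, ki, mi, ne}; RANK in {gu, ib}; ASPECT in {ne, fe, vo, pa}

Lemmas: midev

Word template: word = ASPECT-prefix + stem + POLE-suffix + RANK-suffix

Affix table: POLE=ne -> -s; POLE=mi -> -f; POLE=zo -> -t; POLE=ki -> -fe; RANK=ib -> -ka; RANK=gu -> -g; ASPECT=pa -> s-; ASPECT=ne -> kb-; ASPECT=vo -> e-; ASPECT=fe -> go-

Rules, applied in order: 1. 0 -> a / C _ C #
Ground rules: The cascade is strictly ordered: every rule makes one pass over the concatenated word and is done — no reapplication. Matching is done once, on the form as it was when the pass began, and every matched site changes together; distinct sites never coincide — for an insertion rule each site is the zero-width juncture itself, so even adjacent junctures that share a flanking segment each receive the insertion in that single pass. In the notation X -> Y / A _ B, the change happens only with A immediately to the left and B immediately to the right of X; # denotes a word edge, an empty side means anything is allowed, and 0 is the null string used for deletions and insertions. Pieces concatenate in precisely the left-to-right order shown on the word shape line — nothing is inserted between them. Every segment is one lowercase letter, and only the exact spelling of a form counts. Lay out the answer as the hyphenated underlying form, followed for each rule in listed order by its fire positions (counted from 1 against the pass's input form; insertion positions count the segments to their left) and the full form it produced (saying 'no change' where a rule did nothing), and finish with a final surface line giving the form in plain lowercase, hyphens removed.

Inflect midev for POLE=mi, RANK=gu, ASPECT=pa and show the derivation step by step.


underlying: s-midev-f-g
1. 0 -> a / C _ C #: inserts after position(s) 7: smidevfag
surface: smidevfag


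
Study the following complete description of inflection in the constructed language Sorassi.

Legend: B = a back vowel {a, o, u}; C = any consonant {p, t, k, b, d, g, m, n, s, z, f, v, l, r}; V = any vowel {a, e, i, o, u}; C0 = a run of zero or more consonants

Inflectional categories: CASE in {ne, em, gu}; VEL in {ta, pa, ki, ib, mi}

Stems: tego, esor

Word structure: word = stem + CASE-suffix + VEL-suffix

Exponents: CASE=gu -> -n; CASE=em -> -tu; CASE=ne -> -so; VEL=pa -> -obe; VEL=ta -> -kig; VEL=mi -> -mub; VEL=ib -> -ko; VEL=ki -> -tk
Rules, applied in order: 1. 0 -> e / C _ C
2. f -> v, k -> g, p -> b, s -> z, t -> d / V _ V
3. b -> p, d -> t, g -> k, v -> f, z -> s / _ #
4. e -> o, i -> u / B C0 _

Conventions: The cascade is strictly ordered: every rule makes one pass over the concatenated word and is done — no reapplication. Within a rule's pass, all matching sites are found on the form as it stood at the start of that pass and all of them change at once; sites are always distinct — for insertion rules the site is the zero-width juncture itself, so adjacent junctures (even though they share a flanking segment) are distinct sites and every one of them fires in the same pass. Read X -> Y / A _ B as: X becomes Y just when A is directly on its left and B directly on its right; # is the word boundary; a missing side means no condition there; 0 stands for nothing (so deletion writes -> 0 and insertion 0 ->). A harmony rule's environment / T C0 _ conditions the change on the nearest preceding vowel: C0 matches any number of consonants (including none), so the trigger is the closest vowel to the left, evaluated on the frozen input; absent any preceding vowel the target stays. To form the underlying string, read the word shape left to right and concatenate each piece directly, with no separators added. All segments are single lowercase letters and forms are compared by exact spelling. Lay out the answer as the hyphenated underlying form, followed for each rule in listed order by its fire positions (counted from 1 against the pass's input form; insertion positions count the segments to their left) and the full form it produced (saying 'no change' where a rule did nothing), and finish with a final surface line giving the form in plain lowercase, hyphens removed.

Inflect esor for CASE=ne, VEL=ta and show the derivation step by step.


underlying: esor-so-kig
1. 0 -> e / C _ C: inserts after position(s) 4: esoresokig
2. f -> v, k -> g, p -> b, s -> z, t -> d / V _ V: fires at position(s) 2, 6, 8: ezorezogig
3. b -> p, d -> t, g -> k, v -> f, z -> s / _ #: fires at position(s) 10: ezorezogik
4. e -> o, i -> u / B C0 _: fires at position(s) 5, 9: ezorozoguk
surface: ezorozoguk


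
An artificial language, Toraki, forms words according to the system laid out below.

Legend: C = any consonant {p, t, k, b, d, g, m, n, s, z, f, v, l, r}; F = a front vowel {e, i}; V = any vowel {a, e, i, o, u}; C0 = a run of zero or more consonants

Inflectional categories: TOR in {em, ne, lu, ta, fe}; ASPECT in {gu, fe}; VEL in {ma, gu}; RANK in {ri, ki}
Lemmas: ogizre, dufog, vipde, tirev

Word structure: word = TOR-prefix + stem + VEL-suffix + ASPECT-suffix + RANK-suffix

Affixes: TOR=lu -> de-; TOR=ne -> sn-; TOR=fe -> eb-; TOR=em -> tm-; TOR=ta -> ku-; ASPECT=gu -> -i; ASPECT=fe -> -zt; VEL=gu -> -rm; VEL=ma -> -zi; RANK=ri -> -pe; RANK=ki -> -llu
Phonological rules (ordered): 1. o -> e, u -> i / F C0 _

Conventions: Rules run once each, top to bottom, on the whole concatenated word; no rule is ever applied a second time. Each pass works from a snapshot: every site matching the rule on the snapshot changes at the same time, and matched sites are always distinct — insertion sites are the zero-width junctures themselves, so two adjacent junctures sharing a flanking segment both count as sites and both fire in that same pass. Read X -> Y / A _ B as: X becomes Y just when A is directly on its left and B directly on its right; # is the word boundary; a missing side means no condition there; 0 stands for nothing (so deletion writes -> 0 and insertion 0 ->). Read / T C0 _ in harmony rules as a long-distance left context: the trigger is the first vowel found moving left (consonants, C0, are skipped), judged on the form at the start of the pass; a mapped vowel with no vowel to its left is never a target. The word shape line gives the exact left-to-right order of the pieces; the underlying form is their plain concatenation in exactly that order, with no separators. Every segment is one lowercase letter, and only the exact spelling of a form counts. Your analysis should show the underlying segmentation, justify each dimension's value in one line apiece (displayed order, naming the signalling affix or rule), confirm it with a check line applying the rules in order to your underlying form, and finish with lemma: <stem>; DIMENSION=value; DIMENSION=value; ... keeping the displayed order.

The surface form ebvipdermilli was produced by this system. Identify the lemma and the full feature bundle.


underlying: eb-vipde-rm-i-llu
TOR=fe - signalled by the affix eb-
ASPECT=gu - signalled by the affix -i
VEL=gu - signalled by the affix -rm
RANK=ki - signalled by the affix -llu
check: ebvipdermillu -> ebvipdermilli
lemma: vipde; TOR=fe; ASPECT=gu; VEL=gu; RANK=ki


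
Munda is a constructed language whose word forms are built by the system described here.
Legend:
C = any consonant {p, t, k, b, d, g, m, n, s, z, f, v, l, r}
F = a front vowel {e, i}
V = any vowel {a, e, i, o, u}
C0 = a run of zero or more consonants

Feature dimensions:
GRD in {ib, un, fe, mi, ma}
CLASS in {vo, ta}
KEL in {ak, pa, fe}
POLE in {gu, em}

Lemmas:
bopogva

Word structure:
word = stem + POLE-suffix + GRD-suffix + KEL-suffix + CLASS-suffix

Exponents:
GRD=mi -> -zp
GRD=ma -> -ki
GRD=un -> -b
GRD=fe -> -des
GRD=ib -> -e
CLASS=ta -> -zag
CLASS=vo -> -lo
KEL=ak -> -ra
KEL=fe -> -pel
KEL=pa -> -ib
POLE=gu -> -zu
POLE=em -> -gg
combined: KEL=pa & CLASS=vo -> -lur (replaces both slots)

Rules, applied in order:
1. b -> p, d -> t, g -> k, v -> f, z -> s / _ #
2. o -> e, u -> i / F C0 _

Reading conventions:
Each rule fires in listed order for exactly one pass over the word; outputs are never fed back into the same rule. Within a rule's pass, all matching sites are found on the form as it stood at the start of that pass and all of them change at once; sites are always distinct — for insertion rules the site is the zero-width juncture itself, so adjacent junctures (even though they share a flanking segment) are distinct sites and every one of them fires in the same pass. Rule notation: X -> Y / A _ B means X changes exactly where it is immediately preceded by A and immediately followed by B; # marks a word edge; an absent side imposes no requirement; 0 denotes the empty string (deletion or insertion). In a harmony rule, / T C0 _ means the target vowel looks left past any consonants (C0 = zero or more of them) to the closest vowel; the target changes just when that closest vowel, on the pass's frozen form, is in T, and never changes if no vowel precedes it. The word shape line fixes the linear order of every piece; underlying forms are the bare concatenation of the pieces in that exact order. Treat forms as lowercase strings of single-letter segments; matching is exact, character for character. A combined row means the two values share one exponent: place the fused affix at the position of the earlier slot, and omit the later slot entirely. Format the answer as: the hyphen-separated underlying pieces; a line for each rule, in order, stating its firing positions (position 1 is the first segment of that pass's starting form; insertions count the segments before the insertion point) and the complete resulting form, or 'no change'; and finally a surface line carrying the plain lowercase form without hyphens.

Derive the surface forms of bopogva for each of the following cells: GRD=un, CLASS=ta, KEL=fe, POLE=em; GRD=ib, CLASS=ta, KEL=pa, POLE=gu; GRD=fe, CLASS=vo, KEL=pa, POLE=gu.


cell GRD=un, CLASS=ta, KEL=fe, POLE=em:
underlying: bopogva-gg-b-pel-zag
1. b -> p, d -> t, g -> k, v -> f, z -> s / _ #: fires at position(s) 16: bopogvaggbpelzak
2. o -> e, u -> i / F C0 _: no change
surface: bopogvaggbpelzak

cell GRD=ib, CLASS=ta, KEL=pa, POLE=gu:
underlying: bopogva-zu-e-ib-zag
1. b -> p, d -> t, g -> k, v -> f, z -> s / _ #: fires at position(s) 15: bopogvazueibzak
2. o -> e, u -> i / F C0 _: no change
surface: bopogvazueibzak

cell GRD=fe, CLASS=vo, KEL=pa, POLE=gu:
underlying: bopogva-zu-des-lur
1. b -> p, d -> t, g -> k, v -> f, z -> s / _ #: no change
2. o -> e, u -> i / F C0 _: fires at position(s) 14: bopogvazudeslir
surface: bopogvazudeslir


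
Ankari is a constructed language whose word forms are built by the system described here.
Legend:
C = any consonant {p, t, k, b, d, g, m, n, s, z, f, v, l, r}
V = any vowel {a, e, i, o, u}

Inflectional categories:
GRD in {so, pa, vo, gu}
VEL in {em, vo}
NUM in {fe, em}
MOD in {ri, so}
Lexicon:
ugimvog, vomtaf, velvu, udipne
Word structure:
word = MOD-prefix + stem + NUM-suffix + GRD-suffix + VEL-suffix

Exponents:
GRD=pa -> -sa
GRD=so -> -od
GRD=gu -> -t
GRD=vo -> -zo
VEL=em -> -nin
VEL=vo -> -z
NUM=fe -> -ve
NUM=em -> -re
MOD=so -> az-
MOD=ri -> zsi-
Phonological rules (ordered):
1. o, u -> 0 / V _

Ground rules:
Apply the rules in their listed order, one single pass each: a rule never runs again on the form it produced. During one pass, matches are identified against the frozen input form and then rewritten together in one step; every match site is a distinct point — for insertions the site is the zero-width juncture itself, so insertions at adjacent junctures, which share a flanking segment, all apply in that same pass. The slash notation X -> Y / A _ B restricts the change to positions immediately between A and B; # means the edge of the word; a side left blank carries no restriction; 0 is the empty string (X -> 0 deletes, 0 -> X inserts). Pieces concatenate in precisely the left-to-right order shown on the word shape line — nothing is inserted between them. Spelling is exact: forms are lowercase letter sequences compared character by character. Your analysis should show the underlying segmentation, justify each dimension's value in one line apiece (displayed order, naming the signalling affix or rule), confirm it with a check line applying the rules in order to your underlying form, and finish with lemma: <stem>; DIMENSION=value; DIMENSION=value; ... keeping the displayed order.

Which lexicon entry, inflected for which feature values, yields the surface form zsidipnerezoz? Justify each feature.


underlying: zsi-udipne-re-zo-z
GRD=vo - signalled by the affix -zo
VEL=vo - signalled by the affix -z
NUM=em - signalled by the affix -re
MOD=ri - signalled by the affix zsi-
check: zsiudipnerezoz -> zsidipnerezoz
lemma: udipne; GRD=vo; VEL=vo; NUM=em; MOD=ri


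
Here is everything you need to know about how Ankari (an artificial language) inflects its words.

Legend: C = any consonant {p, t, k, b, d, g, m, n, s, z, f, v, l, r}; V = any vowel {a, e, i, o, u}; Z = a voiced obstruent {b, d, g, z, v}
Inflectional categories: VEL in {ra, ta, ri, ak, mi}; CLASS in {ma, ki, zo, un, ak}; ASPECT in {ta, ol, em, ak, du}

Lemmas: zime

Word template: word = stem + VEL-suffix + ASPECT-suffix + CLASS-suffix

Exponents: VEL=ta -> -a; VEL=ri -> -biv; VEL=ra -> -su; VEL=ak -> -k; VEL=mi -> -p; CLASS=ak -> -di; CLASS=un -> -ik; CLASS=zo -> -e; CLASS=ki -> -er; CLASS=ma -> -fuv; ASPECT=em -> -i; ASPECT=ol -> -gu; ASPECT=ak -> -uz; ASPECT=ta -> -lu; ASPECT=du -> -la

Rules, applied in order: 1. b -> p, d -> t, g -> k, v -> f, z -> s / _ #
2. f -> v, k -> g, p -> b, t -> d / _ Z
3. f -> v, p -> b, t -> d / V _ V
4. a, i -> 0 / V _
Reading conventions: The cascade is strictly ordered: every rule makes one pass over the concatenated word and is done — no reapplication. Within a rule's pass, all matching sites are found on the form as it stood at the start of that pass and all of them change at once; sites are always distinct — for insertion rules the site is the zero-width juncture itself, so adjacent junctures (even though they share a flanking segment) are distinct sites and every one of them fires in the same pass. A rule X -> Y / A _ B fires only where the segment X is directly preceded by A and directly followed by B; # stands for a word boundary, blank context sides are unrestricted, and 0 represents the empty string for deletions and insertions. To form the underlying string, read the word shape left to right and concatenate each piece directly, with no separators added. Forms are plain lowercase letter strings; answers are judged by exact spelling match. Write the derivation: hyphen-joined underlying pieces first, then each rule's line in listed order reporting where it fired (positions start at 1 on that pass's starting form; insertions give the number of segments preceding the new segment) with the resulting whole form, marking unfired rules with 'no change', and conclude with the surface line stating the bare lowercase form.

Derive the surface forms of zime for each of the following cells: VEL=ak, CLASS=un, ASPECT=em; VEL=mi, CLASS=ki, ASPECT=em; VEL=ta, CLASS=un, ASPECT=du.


cell VEL=ak, CLASS=un, ASPECT=em:
underlying: zime-k-i-ik
1. b -> p, d -> t, g -> k, v -> f, z -> s / _ #: no change
2. f -> v, k -> g, p -> b, t -> d / _ Z: no change
3. f -> v, p -> b, t -> d / V _ V: no change
4. a, i -> 0 / V _: fires at position(s) 7: zimekik
surface: zimekik

cell VEL=mi, CLASS=ki, ASPECT=em:
underlying: zime-p-i-er
1. b -> p, d -> t, g -> k, v -> f, z -> s / _ #: no change
2. f -> v, k -> g, p -> b, t -> d / _ Z: no change
3. f -> v, p -> b, t -> d / V _ V: fires at position(s) 5: zimebier
4. a, i -> 0 / V _: no change
surface: zimebier

cell VEL=ta, CLASS=un, ASPECT=du:
underlying: zime-a-la-ik
1. b -> p, d -> t, g -> k, v -> f, z -> s / _ #: no change
2. f -> v, k -> g, p -> b, t -> d / _ Z: no change
3. f -> v, p -> b, t -> d / V _ V: no change
4. a, i -> 0 / V _: fires at position(s) 5, 8: zimelak
surface: zimelak
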